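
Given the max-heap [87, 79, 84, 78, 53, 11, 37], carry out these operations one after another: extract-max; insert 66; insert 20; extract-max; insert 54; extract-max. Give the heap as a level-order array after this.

[78, 54, 66, 20, 53, 11, 37]

extract-max → returns 87:
  remove root 87; move last element 37 to root → [37, 79, 84, 78, 53, 11]
  37 vs larger child 84 at index 2, swap → [84, 79, 37, 78, 53, 11]
insert 66:
  append 66 at index 6 → [84, 79, 37, 78, 53, 11, 66]
  66 > parent 37 at index 2, swap → [84, 79, 66, 78, 53, 11, 37]
insert 20:
  append 20 at index 7 → [84, 79, 66, 78, 53, 11, 37, 20] (no swap needed)
extract-max → returns 84:
  remove root 84; move last element 20 to root → [20, 79, 66, 78, 53, 11, 37]
  20 vs larger child 79 at index 1, swap → [79, 20, 66, 78, 53, 11, 37]
  20 vs larger child 78 at index 3, swap → [79, 78, 66, 20, 53, 11, 37]
insert 54:
  append 54 at index 7 → [79, 78, 66, 20, 53, 11, 37, 54]
  54 > parent 20 at index 3, swap → [79, 78, 66, 54, 53, 11, 37, 20]
extract-max → returns 79:
  remove root 79; move last element 20 to root → [20, 78, 66, 54, 53, 11, 37]
  20 vs larger child 78 at index 1, swap → [78, 20, 66, 54, 53, 11, 37]
  20 vs larger child 54 at index 3, swap → [78, 54, 66, 20, 53, 11, 37]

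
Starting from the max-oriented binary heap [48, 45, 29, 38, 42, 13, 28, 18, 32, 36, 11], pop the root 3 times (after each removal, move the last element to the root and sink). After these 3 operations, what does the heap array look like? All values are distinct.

extract-max #1 returns 48:
  remove root 48; move last element 11 to root → [11, 45, 29, 38, 42, 13, 28, 18, 32, 36]
  11 vs larger child 45 at index 1, swap → [45, 11, 29, 38, 42, 13, 28, 18, 32, 36]
  11 vs larger child 42 at index 4, swap → [45, 42, 29, 38, 11, 13, 28, 18, 32, 36]
  11 vs only child 36 at index 9, swap → [45, 42, 29, 38, 36, 13, 28, 18, 32, 11]
extract-max #2 returns 45:
  remove root 45; move last element 11 to root → [11, 42, 29, 38, 36, 13, 28, 18, 32]
  11 vs larger child 42 at index 1, swap → [42, 11, 29, 38, 36, 13, 28, 18, 32]
  11 vs larger child 38 at index 3, swap → [42, 38, 29, 11, 36, 13, 28, 18, 32]
  11 vs larger child 32 at index 8, swap → [42, 38, 29, 32, 36, 13, 28, 18, 11]
extract-max #3 returns 42:
  remove root 42; move last element 11 to root → [11, 38, 29, 32, 36, 13, 28, 18]
  11 vs larger child 38 at index 1, swap → [38, 11, 29, 32, 36, 13, 28, 18]
  11 vs larger child 36 at index 4, swap → [38, 36, 29, 32, 11, 13, 28, 18]

[38, 36, 29, 32, 11, 13, 28, 18]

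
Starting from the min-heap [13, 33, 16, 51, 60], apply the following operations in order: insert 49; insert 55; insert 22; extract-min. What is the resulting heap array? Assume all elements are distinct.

insert 49:
  append 49 at index 5 → [13, 33, 16, 51, 60, 49] (no swap needed)
insert 55:
  append 55 at index 6 → [13, 33, 16, 51, 60, 49, 55] (no swap needed)
insert 22:
  append 22 at index 7 → [13, 33, 16, 51, 60, 49, 55, 22]
  22 < parent 51 at index 3, swap → [13, 33, 16, 22, 60, 49, 55, 51]
  22 < parent 33 at index 1, swap → [13, 22, 16, 33, 60, 49, 55, 51]
extract-min → returns 13:
  remove root 13; move last element 51 to root → [51, 22, 16, 33, 60, 49, 55]
  51 vs smaller child 16 at index 2, swap → [16, 22, 51, 33, 60, 49, 55]
  51 vs smaller child 49 at index 5, swap → [16, 22, 49, 33, 60, 51, 55]

[16, 22, 49, 33, 60, 51, 55]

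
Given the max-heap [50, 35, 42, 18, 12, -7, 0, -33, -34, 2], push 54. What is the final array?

[54, 50, 42, 18, 35, -7, 0, -33, -34, 2, 12]

append 54 at index 10 → [50, 35, 42, 18, 12, -7, 0, -33, -34, 2, 54]
54 > parent 12 at index 4, swap → [50, 35, 42, 18, 54, -7, 0, -33, -34, 2, 12]
54 > parent 35 at index 1, swap → [50, 54, 42, 18, 35, -7, 0, -33, -34, 2, 12]
54 > parent 50 at index 0, swap → [54, 50, 42, 18, 35, -7, 0, -33, -34, 2, 12]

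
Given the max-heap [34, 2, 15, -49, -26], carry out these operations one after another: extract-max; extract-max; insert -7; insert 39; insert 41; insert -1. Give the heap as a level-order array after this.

extract-max → returns 34:
  remove root 34; move last element -26 to root → [-26, 2, 15, -49]
  -26 vs larger child 15 at index 2, swap → [15, 2, -26, -49]
extract-max → returns 15:
  remove root 15; move last element -49 to root → [-49, 2, -26]
  -49 vs larger child 2 at index 1, swap → [2, -49, -26]
insert -7:
  append -7 at index 3 → [2, -49, -26, -7]
  -7 > parent -49 at index 1, swap → [2, -7, -26, -49]
insert 39:
  append 39 at index 4 → [2, -7, -26, -49, 39]
  39 > parent -7 at index 1, swap → [2, 39, -26, -49, -7]
  39 > parent 2 at index 0, swap → [39, 2, -26, -49, -7]
insert 41:
  append 41 at index 5 → [39, 2, -26, -49, -7, 41]
  41 > parent -26 at index 2, swap → [39, 2, 41, -49, -7, -26]
  41 > parent 39 at index 0, swap → [41, 2, 39, -49, -7, -26]
insert -1:
  append -1 at index 6 → [41, 2, 39, -49, -7, -26, -1] (no swap needed)

[41, 2, 39, -49, -7, -26, -1]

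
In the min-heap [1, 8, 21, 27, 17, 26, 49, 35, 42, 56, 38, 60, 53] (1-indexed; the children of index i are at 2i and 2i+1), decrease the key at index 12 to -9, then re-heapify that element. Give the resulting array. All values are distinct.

set index 12 from 60 to -9 → [1, 8, 21, 27, 17, 26, 49, 35, 42, 56, 38, -9, 53]
-9 < parent 26 at index 6, swap → [1, 8, 21, 27, 17, -9, 49, 35, 42, 56, 38, 26, 53]
-9 < parent 21 at index 3, swap → [1, 8, -9, 27, 17, 21, 49, 35, 42, 56, 38, 26, 53]
-9 < parent 1 at index 1, swap → [-9, 8, 1, 27, 17, 21, 49, 35, 42, 56, 38, 26, 53]

[-9, 8, 1, 27, 17, 21, 49, 35, 42, 56, 38, 26, 53]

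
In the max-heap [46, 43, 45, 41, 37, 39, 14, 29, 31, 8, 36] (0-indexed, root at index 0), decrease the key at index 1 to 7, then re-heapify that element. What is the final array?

set index 1 from 43 to 7 → [46, 7, 45, 41, 37, 39, 14, 29, 31, 8, 36]
7 vs larger child 41 at index 3, swap → [46, 41, 45, 7, 37, 39, 14, 29, 31, 8, 36]
7 vs larger child 31 at index 8, swap → [46, 41, 45, 31, 37, 39, 14, 29, 7, 8, 36]

[46, 41, 45, 31, 37, 39, 14, 29, 7, 8, 36]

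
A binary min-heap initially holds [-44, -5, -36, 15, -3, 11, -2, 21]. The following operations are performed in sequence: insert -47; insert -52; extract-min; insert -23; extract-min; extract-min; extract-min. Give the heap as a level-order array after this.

[-23, -5, -2, 21, -3, 11, 15]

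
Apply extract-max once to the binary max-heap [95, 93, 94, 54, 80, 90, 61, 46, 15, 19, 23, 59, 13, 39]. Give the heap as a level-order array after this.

[94, 93, 90, 54, 80, 59, 61, 46, 15, 19, 23, 39, 13]

remove root 95; move last element 39 to root → [39, 93, 94, 54, 80, 90, 61, 46, 15, 19, 23, 59, 13]
39 vs larger child 94 at index 2, swap → [94, 93, 39, 54, 80, 90, 61, 46, 15, 19, 23, 59, 13]
39 vs larger child 90 at index 5, swap → [94, 93, 90, 54, 80, 39, 61, 46, 15, 19, 23, 59, 13]
39 vs larger child 59 at index 11, swap → [94, 93, 90, 54, 80, 59, 61, 46, 15, 19, 23, 39, 13]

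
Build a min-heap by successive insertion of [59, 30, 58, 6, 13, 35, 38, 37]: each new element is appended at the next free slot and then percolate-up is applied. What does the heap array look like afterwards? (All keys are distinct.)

Insert 59:
  append 59 at index 0 → [59] (no swap needed)
Insert 30:
  append 30 at index 1 → [59, 30]
  30 < parent 59 at index 0, swap → [30, 59]
Insert 58:
  append 58 at index 2 → [30, 59, 58] (no swap needed)
Insert 6:
  append 6 at index 3 → [30, 59, 58, 6]
  6 < parent 59 at index 1, swap → [30, 6, 58, 59]
  6 < parent 30 at index 0, swap → [6, 30, 58, 59]
Insert 13:
  append 13 at index 4 → [6, 30, 58, 59, 13]
  13 < parent 30 at index 1, swap → [6, 13, 58, 59, 30]
Insert 35:
  append 35 at index 5 → [6, 13, 58, 59, 30, 35]
  35 < parent 58 at index 2, swap → [6, 13, 35, 59, 30, 58]
Insert 38:
  append 38 at index 6 → [6, 13, 35, 59, 30, 58, 38] (no swap needed)
Insert 37:
  append 37 at index 7 → [6, 13, 35, 59, 30, 58, 38, 37]
  37 < parent 59 at index 3, swap → [6, 13, 35, 37, 30, 58, 38, 59]

[6, 13, 35, 37, 30, 58, 38, 59]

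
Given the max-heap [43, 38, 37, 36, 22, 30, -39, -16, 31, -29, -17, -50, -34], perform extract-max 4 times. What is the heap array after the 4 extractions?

[31, 22, 30, -16, -29, -50, -39, -17, -34]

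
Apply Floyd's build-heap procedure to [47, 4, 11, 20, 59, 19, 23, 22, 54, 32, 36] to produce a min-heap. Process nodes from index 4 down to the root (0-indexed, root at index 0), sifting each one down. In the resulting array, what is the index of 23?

sift down from index 4:
  59 vs smaller child 32 at index 9, swap → [47, 4, 11, 20, 32, 19, 23, 22, 54, 59, 36]
sift down from index 3: already satisfies heap property
sift down from index 2: already satisfies heap property
sift down from index 1: already satisfies heap property
sift down from index 0:
  47 vs smaller child 4 at index 1, swap → [4, 47, 11, 20, 32, 19, 23, 22, 54, 59, 36]
  47 vs smaller child 20 at index 3, swap → [4, 20, 11, 47, 32, 19, 23, 22, 54, 59, 36]
  47 vs smaller child 22 at index 7, swap → [4, 20, 11, 22, 32, 19, 23, 47, 54, 59, 36]
resulting array: [4, 20, 11, 22, 32, 19, 23, 47, 54, 59, 36]

6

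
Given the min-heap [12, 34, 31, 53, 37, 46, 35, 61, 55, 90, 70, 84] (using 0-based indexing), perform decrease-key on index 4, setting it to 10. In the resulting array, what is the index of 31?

set index 4 from 37 to 10 → [12, 34, 31, 53, 10, 46, 35, 61, 55, 90, 70, 84]
10 < parent 34 at index 1, swap → [12, 10, 31, 53, 34, 46, 35, 61, 55, 90, 70, 84]
10 < parent 12 at index 0, swap → [10, 12, 31, 53, 34, 46, 35, 61, 55, 90, 70, 84]
resulting array: [10, 12, 31, 53, 34, 46, 35, 61, 55, 90, 70, 84]

2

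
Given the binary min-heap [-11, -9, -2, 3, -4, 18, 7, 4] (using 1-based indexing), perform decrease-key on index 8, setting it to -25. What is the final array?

set index 8 from 4 to -25 → [-11, -9, -2, 3, -4, 18, 7, -25]
-25 < parent 3 at index 4, swap → [-11, -9, -2, -25, -4, 18, 7, 3]
-25 < parent -9 at index 2, swap → [-11, -25, -2, -9, -4, 18, 7, 3]
-25 < parent -11 at index 1, swap → [-25, -11, -2, -9, -4, 18, 7, 3]

[-25, -11, -2, -9, -4, 18, 7, 3]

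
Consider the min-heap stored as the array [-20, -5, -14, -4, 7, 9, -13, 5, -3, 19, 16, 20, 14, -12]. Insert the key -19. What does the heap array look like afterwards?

append -19 at index 14 → [-20, -5, -14, -4, 7, 9, -13, 5, -3, 19, 16, 20, 14, -12, -19]
-19 < parent -13 at index 6, swap → [-20, -5, -14, -4, 7, 9, -19, 5, -3, 19, 16, 20, 14, -12, -13]
-19 < parent -14 at index 2, swap → [-20, -5, -19, -4, 7, 9, -14, 5, -3, 19, 16, 20, 14, -12, -13]

[-20, -5, -19, -4, 7, 9, -14, 5, -3, 19, 16, 20, 14, -12, -13]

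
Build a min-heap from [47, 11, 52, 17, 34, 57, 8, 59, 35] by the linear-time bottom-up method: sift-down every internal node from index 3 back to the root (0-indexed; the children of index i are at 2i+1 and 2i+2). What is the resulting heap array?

sift down from index 3: already satisfies heap property
sift down from index 2:
  52 vs smaller child 8 at index 6, swap → [47, 11, 8, 17, 34, 57, 52, 59, 35]
sift down from index 1: already satisfies heap property
sift down from index 0:
  47 vs smaller child 8 at index 2, swap → [8, 11, 47, 17, 34, 57, 52, 59, 35]

[8, 11, 47, 17, 34, 57, 52, 59, 35]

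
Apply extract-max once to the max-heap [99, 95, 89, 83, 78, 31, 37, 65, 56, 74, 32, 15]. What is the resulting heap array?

remove root 99; move last element 15 to root → [15, 95, 89, 83, 78, 31, 37, 65, 56, 74, 32]
15 vs larger child 95 at index 1, swap → [95, 15, 89, 83, 78, 31, 37, 65, 56, 74, 32]
15 vs larger child 83 at index 3, swap → [95, 83, 89, 15, 78, 31, 37, 65, 56, 74, 32]
15 vs larger child 65 at index 7, swap → [95, 83, 89, 65, 78, 31, 37, 15, 56, 74, 32]

[95, 83, 89, 65, 78, 31, 37, 15, 56, 74, 32]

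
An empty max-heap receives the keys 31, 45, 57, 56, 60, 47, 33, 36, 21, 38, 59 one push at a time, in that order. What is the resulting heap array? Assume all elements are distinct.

Insert 31:
  append 31 at index 0 → [31] (no swap needed)
Insert 45:
  append 45 at index 1 → [31, 45]
  45 > parent 31 at index 0, swap → [45, 31]
Insert 57:
  append 57 at index 2 → [45, 31, 57]
  57 > parent 45 at index 0, swap → [57, 31, 45]
Insert 56:
  append 56 at index 3 → [57, 31, 45, 56]
  56 > parent 31 at index 1, swap → [57, 56, 45, 31]
Insert 60:
  append 60 at index 4 → [57, 56, 45, 31, 60]
  60 > parent 56 at index 1, swap → [57, 60, 45, 31, 56]
  60 > parent 57 at index 0, swap → [60, 57, 45, 31, 56]
Insert 47:
  append 47 at index 5 → [60, 57, 45, 31, 56, 47]
  47 > parent 45 at index 2, swap → [60, 57, 47, 31, 56, 45]
Insert 33:
  append 33 at index 6 → [60, 57, 47, 31, 56, 45, 33] (no swap needed)
Insert 36:
  append 36 at index 7 → [60, 57, 47, 31, 56, 45, 33, 36]
  36 > parent 31 at index 3, swap → [60, 57, 47, 36, 56, 45, 33, 31]
Insert 21:
  append 21 at index 8 → [60, 57, 47, 36, 56, 45, 33, 31, 21] (no swap needed)
Insert 38:
  append 38 at index 9 → [60, 57, 47, 36, 56, 45, 33, 31, 21, 38] (no swap needed)
Insert 59:
  append 59 at index 10 → [60, 57, 47, 36, 56, 45, 33, 31, 21, 38, 59]
  59 > parent 56 at index 4, swap → [60, 57, 47, 36, 59, 45, 33, 31, 21, 38, 56]
  59 > parent 57 at index 1, swap → [60, 59, 47, 36, 57, 45, 33, 31, 21, 38, 56]

[60, 59, 47, 36, 57, 45, 33, 31, 21, 38, 56]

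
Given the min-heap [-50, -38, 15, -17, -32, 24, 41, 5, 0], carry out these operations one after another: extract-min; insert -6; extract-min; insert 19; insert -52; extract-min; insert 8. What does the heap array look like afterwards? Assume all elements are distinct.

extract-min → returns -50:
  remove root -50; move last element 0 to root → [0, -38, 15, -17, -32, 24, 41, 5]
  0 vs smaller child -38 at index 1, swap → [-38, 0, 15, -17, -32, 24, 41, 5]
  0 vs smaller child -32 at index 4, swap → [-38, -32, 15, -17, 0, 24, 41, 5]
insert -6:
  append -6 at index 8 → [-38, -32, 15, -17, 0, 24, 41, 5, -6] (no swap needed)
extract-min → returns -38:
  remove root -38; move last element -6 to root → [-6, -32, 15, -17, 0, 24, 41, 5]
  -6 vs smaller child -32 at index 1, swap → [-32, -6, 15, -17, 0, 24, 41, 5]
  -6 vs smaller child -17 at index 3, swap → [-32, -17, 15, -6, 0, 24, 41, 5]
insert 19:
  append 19 at index 8 → [-32, -17, 15, -6, 0, 24, 41, 5, 19] (no swap needed)
insert -52:
  append -52 at index 9 → [-32, -17, 15, -6, 0, 24, 41, 5, 19, -52]
  -52 < parent 0 at index 4, swap → [-32, -17, 15, -6, -52, 24, 41, 5, 19, 0]
  -52 < parent -17 at index 1, swap → [-32, -52, 15, -6, -17, 24, 41, 5, 19, 0]
  -52 < parent -32 at index 0, swap → [-52, -32, 15, -6, -17, 24, 41, 5, 19, 0]
extract-min → returns -52:
  remove root -52; move last element 0 to root → [0, -32, 15, -6, -17, 24, 41, 5, 19]
  0 vs smaller child -32 at index 1, swap → [-32, 0, 15, -6, -17, 24, 41, 5, 19]
  0 vs smaller child -17 at index 4, swap → [-32, -17, 15, -6, 0, 24, 41, 5, 19]
insert 8:
  append 8 at index 9 → [-32, -17, 15, -6, 0, 24, 41, 5, 19, 8] (no swap needed)

[-32, -17, 15, -6, 0, 24, 41, 5, 19, 8]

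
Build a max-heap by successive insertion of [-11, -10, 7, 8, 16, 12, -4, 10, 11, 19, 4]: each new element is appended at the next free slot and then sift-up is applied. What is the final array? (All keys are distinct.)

[19, 16, 12, 10, 11, -10, -4, -11, 8, 7, 4]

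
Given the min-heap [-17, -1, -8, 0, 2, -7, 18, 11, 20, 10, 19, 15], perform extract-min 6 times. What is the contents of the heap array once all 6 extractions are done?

extract-min #1 returns -17:
  remove root -17; move last element 15 to root → [15, -1, -8, 0, 2, -7, 18, 11, 20, 10, 19]
  15 vs smaller child -8 at index 2, swap → [-8, -1, 15, 0, 2, -7, 18, 11, 20, 10, 19]
  15 vs smaller child -7 at index 5, swap → [-8, -1, -7, 0, 2, 15, 18, 11, 20, 10, 19]
extract-min #2 returns -8:
  remove root -8; move last element 19 to root → [19, -1, -7, 0, 2, 15, 18, 11, 20, 10]
  19 vs smaller child -7 at index 2, swap → [-7, -1, 19, 0, 2, 15, 18, 11, 20, 10]
  19 vs smaller child 15 at index 5, swap → [-7, -1, 15, 0, 2, 19, 18, 11, 20, 10]
extract-min #3 returns -7:
  remove root -7; move last element 10 to root → [10, -1, 15, 0, 2, 19, 18, 11, 20]
  10 vs smaller child -1 at index 1, swap → [-1, 10, 15, 0, 2, 19, 18, 11, 20]
  10 vs smaller child 0 at index 3, swap → [-1, 0, 15, 10, 2, 19, 18, 11, 20]
extract-min #4 returns -1:
  remove root -1; move last element 20 to root → [20, 0, 15, 10, 2, 19, 18, 11]
  20 vs smaller child 0 at index 1, swap → [0, 20, 15, 10, 2, 19, 18, 11]
  20 vs smaller child 2 at index 4, swap → [0, 2, 15, 10, 20, 19, 18, 11]
extract-min #5 returns 0:
  remove root 0; move last element 11 to root → [11, 2, 15, 10, 20, 19, 18]
  11 vs smaller child 2 at index 1, swap → [2, 11, 15, 10, 20, 19, 18]
  11 vs smaller child 10 at index 3, swap → [2, 10, 15, 11, 20, 19, 18]
extract-min #6 returns 2:
  remove root 2; move last element 18 to root → [18, 10, 15, 11, 20, 19]
  18 vs smaller child 10 at index 1, swap → [10, 18, 15, 11, 20, 19]
  18 vs smaller child 11 at index 3, swap → [10, 11, 15, 18, 20, 19]

[10, 11, 15, 18, 20, 19]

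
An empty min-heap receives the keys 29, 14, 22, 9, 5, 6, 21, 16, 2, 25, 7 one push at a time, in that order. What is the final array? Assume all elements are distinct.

[2, 5, 6, 9, 7, 22, 21, 29, 16, 25, 14]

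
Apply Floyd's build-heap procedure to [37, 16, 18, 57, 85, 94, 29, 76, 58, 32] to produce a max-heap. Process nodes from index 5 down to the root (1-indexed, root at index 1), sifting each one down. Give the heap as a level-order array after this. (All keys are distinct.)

sift down from index 5: already satisfies heap property
sift down from index 4:
  57 vs larger child 76 at index 8, swap → [37, 16, 18, 76, 85, 94, 29, 57, 58, 32]
sift down from index 3:
  18 vs larger child 94 at index 6, swap → [37, 16, 94, 76, 85, 18, 29, 57, 58, 32]
sift down from index 2:
  16 vs larger child 85 at index 5, swap → [37, 85, 94, 76, 16, 18, 29, 57, 58, 32]
  16 vs only child 32 at index 10, swap → [37, 85, 94, 76, 32, 18, 29, 57, 58, 16]
sift down from index 1:
  37 vs larger child 94 at index 3, swap → [94, 85, 37, 76, 32, 18, 29, 57, 58, 16]

[94, 85, 37, 76, 32, 18, 29, 57, 58, 16]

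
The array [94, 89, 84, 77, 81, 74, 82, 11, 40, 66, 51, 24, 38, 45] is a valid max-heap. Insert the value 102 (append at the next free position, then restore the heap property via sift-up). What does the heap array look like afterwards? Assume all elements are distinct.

append 102 at index 14 → [94, 89, 84, 77, 81, 74, 82, 11, 40, 66, 51, 24, 38, 45, 102]
102 > parent 82 at index 6, swap → [94, 89, 84, 77, 81, 74, 102, 11, 40, 66, 51, 24, 38, 45, 82]
102 > parent 84 at index 2, swap → [94, 89, 102, 77, 81, 74, 84, 11, 40, 66, 51, 24, 38, 45, 82]
102 > parent 94 at index 0, swap → [102, 89, 94, 77, 81, 74, 84, 11, 40, 66, 51, 24, 38, 45, 82]

[102, 89, 94, 77, 81, 74, 84, 11, 40, 66, 51, 24, 38, 45, 82]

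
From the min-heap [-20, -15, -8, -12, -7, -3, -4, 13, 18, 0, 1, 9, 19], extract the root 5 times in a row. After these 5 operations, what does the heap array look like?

[-4, 0, -3, 13, 9, 18, 1, 19]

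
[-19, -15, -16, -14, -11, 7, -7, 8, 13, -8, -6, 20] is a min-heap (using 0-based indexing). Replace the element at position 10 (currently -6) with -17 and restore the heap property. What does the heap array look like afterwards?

[-19, -17, -16, -14, -15, 7, -7, 8, 13, -8, -11, 20]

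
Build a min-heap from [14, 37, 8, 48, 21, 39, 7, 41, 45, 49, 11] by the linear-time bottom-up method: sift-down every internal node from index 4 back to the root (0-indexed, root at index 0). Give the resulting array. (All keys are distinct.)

sift down from index 4:
  21 vs smaller child 11 at index 10, swap → [14, 37, 8, 48, 11, 39, 7, 41, 45, 49, 21]
sift down from index 3:
  48 vs smaller child 41 at index 7, swap → [14, 37, 8, 41, 11, 39, 7, 48, 45, 49, 21]
sift down from index 2:
  8 vs smaller child 7 at index 6, swap → [14, 37, 7, 41, 11, 39, 8, 48, 45, 49, 21]
sift down from index 1:
  37 vs smaller child 11 at index 4, swap → [14, 11, 7, 41, 37, 39, 8, 48, 45, 49, 21]
  37 vs smaller child 21 at index 10, swap → [14, 11, 7, 41, 21, 39, 8, 48, 45, 49, 37]
sift down from index 0:
  14 vs smaller child 7 at index 2, swap → [7, 11, 14, 41, 21, 39, 8, 48, 45, 49, 37]
  14 vs smaller child 8 at index 6, swap → [7, 11, 8, 41, 21, 39, 14, 48, 45, 49, 37]

[7, 11, 8, 41, 21, 39, 14, 48, 45, 49, 37]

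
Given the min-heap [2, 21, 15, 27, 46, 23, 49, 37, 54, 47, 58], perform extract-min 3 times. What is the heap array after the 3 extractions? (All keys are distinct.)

extract-min #1 returns 2:
  remove root 2; move last element 58 to root → [58, 21, 15, 27, 46, 23, 49, 37, 54, 47]
  58 vs smaller child 15 at index 2, swap → [15, 21, 58, 27, 46, 23, 49, 37, 54, 47]
  58 vs smaller child 23 at index 5, swap → [15, 21, 23, 27, 46, 58, 49, 37, 54, 47]
extract-min #2 returns 15:
  remove root 15; move last element 47 to root → [47, 21, 23, 27, 46, 58, 49, 37, 54]
  47 vs smaller child 21 at index 1, swap → [21, 47, 23, 27, 46, 58, 49, 37, 54]
  47 vs smaller child 27 at index 3, swap → [21, 27, 23, 47, 46, 58, 49, 37, 54]
  47 vs smaller child 37 at index 7, swap → [21, 27, 23, 37, 46, 58, 49, 47, 54]
extract-min #3 returns 21:
  remove root 21; move last element 54 to root → [54, 27, 23, 37, 46, 58, 49, 47]
  54 vs smaller child 23 at index 2, swap → [23, 27, 54, 37, 46, 58, 49, 47]
  54 vs smaller child 49 at index 6, swap → [23, 27, 49, 37, 46, 58, 54, 47]

[23, 27, 49, 37, 46, 58, 54, 47]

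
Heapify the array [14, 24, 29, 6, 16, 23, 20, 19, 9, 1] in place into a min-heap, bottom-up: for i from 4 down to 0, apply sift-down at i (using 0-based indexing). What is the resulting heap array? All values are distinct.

[1, 6, 20, 9, 16, 23, 29, 19, 14, 24]

sift down from index 4:
  16 vs only child 1 at index 9, swap → [14, 24, 29, 6, 1, 23, 20, 19, 9, 16]
sift down from index 3: already satisfies heap property
sift down from index 2:
  29 vs smaller child 20 at index 6, swap → [14, 24, 20, 6, 1, 23, 29, 19, 9, 16]
sift down from index 1:
  24 vs smaller child 1 at index 4, swap → [14, 1, 20, 6, 24, 23, 29, 19, 9, 16]
  24 vs only child 16 at index 9, swap → [14, 1, 20, 6, 16, 23, 29, 19, 9, 24]
sift down from index 0:
  14 vs smaller child 1 at index 1, swap → [1, 14, 20, 6, 16, 23, 29, 19, 9, 24]
  14 vs smaller child 6 at index 3, swap → [1, 6, 20, 14, 16, 23, 29, 19, 9, 24]
  14 vs smaller child 9 at index 8, swap → [1, 6, 20, 9, 16, 23, 29, 19, 14, 24]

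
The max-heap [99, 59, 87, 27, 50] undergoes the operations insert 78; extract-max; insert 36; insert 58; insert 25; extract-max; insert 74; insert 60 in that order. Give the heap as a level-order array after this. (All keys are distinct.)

[78, 74, 58, 60, 50, 36, 25, 27, 59]

insert 78:
  append 78 at index 5 → [99, 59, 87, 27, 50, 78] (no swap needed)
extract-max → returns 99:
  remove root 99; move last element 78 to root → [78, 59, 87, 27, 50]
  78 vs larger child 87 at index 2, swap → [87, 59, 78, 27, 50]
insert 36:
  append 36 at index 5 → [87, 59, 78, 27, 50, 36] (no swap needed)
insert 58:
  append 58 at index 6 → [87, 59, 78, 27, 50, 36, 58] (no swap needed)
insert 25:
  append 25 at index 7 → [87, 59, 78, 27, 50, 36, 58, 25] (no swap needed)
extract-max → returns 87:
  remove root 87; move last element 25 to root → [25, 59, 78, 27, 50, 36, 58]
  25 vs larger child 78 at index 2, swap → [78, 59, 25, 27, 50, 36, 58]
  25 vs larger child 58 at index 6, swap → [78, 59, 58, 27, 50, 36, 25]
insert 74:
  append 74 at index 7 → [78, 59, 58, 27, 50, 36, 25, 74]
  74 > parent 27 at index 3, swap → [78, 59, 58, 74, 50, 36, 25, 27]
  74 > parent 59 at index 1, swap → [78, 74, 58, 59, 50, 36, 25, 27]
insert 60:
  append 60 at index 8 → [78, 74, 58, 59, 50, 36, 25, 27, 60]
  60 > parent 59 at index 3, swap → [78, 74, 58, 60, 50, 36, 25, 27, 59]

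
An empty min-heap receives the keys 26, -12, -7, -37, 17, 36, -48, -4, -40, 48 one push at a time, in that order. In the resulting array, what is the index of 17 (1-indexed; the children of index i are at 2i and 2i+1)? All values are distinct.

Insert 26:
  append 26 at index 1 → [26] (no swap needed)
Insert -12:
  append -12 at index 2 → [26, -12]
  -12 < parent 26 at index 1, swap → [-12, 26]
Insert -7:
  append -7 at index 3 → [-12, 26, -7] (no swap needed)
Insert -37:
  append -37 at index 4 → [-12, 26, -7, -37]
  -37 < parent 26 at index 2, swap → [-12, -37, -7, 26]
  -37 < parent -12 at index 1, swap → [-37, -12, -7, 26]
Insert 17:
  append 17 at index 5 → [-37, -12, -7, 26, 17] (no swap needed)
Insert 36:
  append 36 at index 6 → [-37, -12, -7, 26, 17, 36] (no swap needed)
Insert -48:
  append -48 at index 7 → [-37, -12, -7, 26, 17, 36, -48]
  -48 < parent -7 at index 3, swap → [-37, -12, -48, 26, 17, 36, -7]
  -48 < parent -37 at index 1, swap → [-48, -12, -37, 26, 17, 36, -7]
Insert -4:
  append -4 at index 8 → [-48, -12, -37, 26, 17, 36, -7, -4]
  -4 < parent 26 at index 4, swap → [-48, -12, -37, -4, 17, 36, -7, 26]
Insert -40:
  append -40 at index 9 → [-48, -12, -37, -4, 17, 36, -7, 26, -40]
  -40 < parent -4 at index 4, swap → [-48, -12, -37, -40, 17, 36, -7, 26, -4]
  -40 < parent -12 at index 2, swap → [-48, -40, -37, -12, 17, 36, -7, 26, -4]
Insert 48:
  append 48 at index 10 → [-48, -40, -37, -12, 17, 36, -7, 26, -4, 48] (no swap needed)
resulting array: [-48, -40, -37, -12, 17, 36, -7, 26, -4, 48]

5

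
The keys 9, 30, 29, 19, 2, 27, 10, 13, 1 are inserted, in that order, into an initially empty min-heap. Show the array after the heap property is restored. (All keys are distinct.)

[1, 2, 10, 9, 19, 29, 27, 30, 13]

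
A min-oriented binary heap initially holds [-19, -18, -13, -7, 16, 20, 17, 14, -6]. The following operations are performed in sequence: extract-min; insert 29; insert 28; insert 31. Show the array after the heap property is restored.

[-18, -7, -13, -6, 16, 20, 17, 14, 29, 28, 31]

extract-min → returns -19:
  remove root -19; move last element -6 to root → [-6, -18, -13, -7, 16, 20, 17, 14]
  -6 vs smaller child -18 at index 1, swap → [-18, -6, -13, -7, 16, 20, 17, 14]
  -6 vs smaller child -7 at index 3, swap → [-18, -7, -13, -6, 16, 20, 17, 14]
insert 29:
  append 29 at index 8 → [-18, -7, -13, -6, 16, 20, 17, 14, 29] (no swap needed)
insert 28:
  append 28 at index 9 → [-18, -7, -13, -6, 16, 20, 17, 14, 29, 28] (no swap needed)
insert 31:
  append 31 at index 10 → [-18, -7, -13, -6, 16, 20, 17, 14, 29, 28, 31] (no swap needed)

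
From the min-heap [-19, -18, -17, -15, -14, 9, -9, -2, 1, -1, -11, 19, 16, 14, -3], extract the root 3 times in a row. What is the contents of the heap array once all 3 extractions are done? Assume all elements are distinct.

extract-min #1 returns -19:
  remove root -19; move last element -3 to root → [-3, -18, -17, -15, -14, 9, -9, -2, 1, -1, -11, 19, 16, 14]
  -3 vs smaller child -18 at index 1, swap → [-18, -3, -17, -15, -14, 9, -9, -2, 1, -1, -11, 19, 16, 14]
  -3 vs smaller child -15 at index 3, swap → [-18, -15, -17, -3, -14, 9, -9, -2, 1, -1, -11, 19, 16, 14]
extract-min #2 returns -18:
  remove root -18; move last element 14 to root → [14, -15, -17, -3, -14, 9, -9, -2, 1, -1, -11, 19, 16]
  14 vs smaller child -17 at index 2, swap → [-17, -15, 14, -3, -14, 9, -9, -2, 1, -1, -11, 19, 16]
  14 vs smaller child -9 at index 6, swap → [-17, -15, -9, -3, -14, 9, 14, -2, 1, -1, -11, 19, 16]
extract-min #3 returns -17:
  remove root -17; move last element 16 to root → [16, -15, -9, -3, -14, 9, 14, -2, 1, -1, -11, 19]
  16 vs smaller child -15 at index 1, swap → [-15, 16, -9, -3, -14, 9, 14, -2, 1, -1, -11, 19]
  16 vs smaller child -14 at index 4, swap → [-15, -14, -9, -3, 16, 9, 14, -2, 1, -1, -11, 19]
  16 vs smaller child -11 at index 10, swap → [-15, -14, -9, -3, -11, 9, 14, -2, 1, -1, 16, 19]

[-15, -14, -9, -3, -11, 9, 14, -2, 1, -1, 16, 19]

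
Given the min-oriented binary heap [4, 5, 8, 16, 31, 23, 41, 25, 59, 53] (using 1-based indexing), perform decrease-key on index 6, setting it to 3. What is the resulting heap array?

[3, 5, 4, 16, 31, 8, 41, 25, 59, 53]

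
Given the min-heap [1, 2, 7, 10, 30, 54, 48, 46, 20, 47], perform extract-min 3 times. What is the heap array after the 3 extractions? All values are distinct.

[10, 20, 47, 46, 30, 54, 48]

extract-min #1 returns 1:
  remove root 1; move last element 47 to root → [47, 2, 7, 10, 30, 54, 48, 46, 20]
  47 vs smaller child 2 at index 1, swap → [2, 47, 7, 10, 30, 54, 48, 46, 20]
  47 vs smaller child 10 at index 3, swap → [2, 10, 7, 47, 30, 54, 48, 46, 20]
  47 vs smaller child 20 at index 8, swap → [2, 10, 7, 20, 30, 54, 48, 46, 47]
extract-min #2 returns 2:
  remove root 2; move last element 47 to root → [47, 10, 7, 20, 30, 54, 48, 46]
  47 vs smaller child 7 at index 2, swap → [7, 10, 47, 20, 30, 54, 48, 46]
extract-min #3 returns 7:
  remove root 7; move last element 46 to root → [46, 10, 47, 20, 30, 54, 48]
  46 vs smaller child 10 at index 1, swap → [10, 46, 47, 20, 30, 54, 48]
  46 vs smaller child 20 at index 3, swap → [10, 20, 47, 46, 30, 54, 48]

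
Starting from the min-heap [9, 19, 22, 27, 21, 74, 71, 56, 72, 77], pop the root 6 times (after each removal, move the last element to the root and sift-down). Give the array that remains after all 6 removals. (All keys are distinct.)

[71, 72, 77, 74]

extract-min #1 returns 9:
  remove root 9; move last element 77 to root → [77, 19, 22, 27, 21, 74, 71, 56, 72]
  77 vs smaller child 19 at index 1, swap → [19, 77, 22, 27, 21, 74, 71, 56, 72]
  77 vs smaller child 21 at index 4, swap → [19, 21, 22, 27, 77, 74, 71, 56, 72]
extract-min #2 returns 19:
  remove root 19; move last element 72 to root → [72, 21, 22, 27, 77, 74, 71, 56]
  72 vs smaller child 21 at index 1, swap → [21, 72, 22, 27, 77, 74, 71, 56]
  72 vs smaller child 27 at index 3, swap → [21, 27, 22, 72, 77, 74, 71, 56]
  72 vs only child 56 at index 7, swap → [21, 27, 22, 56, 77, 74, 71, 72]
extract-min #3 returns 21:
  remove root 21; move last element 72 to root → [72, 27, 22, 56, 77, 74, 71]
  72 vs smaller child 22 at index 2, swap → [22, 27, 72, 56, 77, 74, 71]
  72 vs smaller child 71 at index 6, swap → [22, 27, 71, 56, 77, 74, 72]
extract-min #4 returns 22:
  remove root 22; move last element 72 to root → [72, 27, 71, 56, 77, 74]
  72 vs smaller child 27 at index 1, swap → [27, 72, 71, 56, 77, 74]
  72 vs smaller child 56 at index 3, swap → [27, 56, 71, 72, 77, 74]
extract-min #5 returns 27:
  remove root 27; move last element 74 to root → [74, 56, 71, 72, 77]
  74 vs smaller child 56 at index 1, swap → [56, 74, 71, 72, 77]
  74 vs smaller child 72 at index 3, swap → [56, 72, 71, 74, 77]
extract-min #6 returns 56:
  remove root 56; move last element 77 to root → [77, 72, 71, 74]
  77 vs smaller child 71 at index 2, swap → [71, 72, 77, 74]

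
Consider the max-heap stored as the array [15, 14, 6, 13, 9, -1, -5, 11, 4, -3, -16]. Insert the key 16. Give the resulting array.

append 16 at index 11 → [15, 14, 6, 13, 9, -1, -5, 11, 4, -3, -16, 16]
16 > parent -1 at index 5, swap → [15, 14, 6, 13, 9, 16, -5, 11, 4, -3, -16, -1]
16 > parent 6 at index 2, swap → [15, 14, 16, 13, 9, 6, -5, 11, 4, -3, -16, -1]
16 > parent 15 at index 0, swap → [16, 14, 15, 13, 9, 6, -5, 11, 4, -3, -16, -1]

[16, 14, 15, 13, 9, 6, -5, 11, 4, -3, -16, -1]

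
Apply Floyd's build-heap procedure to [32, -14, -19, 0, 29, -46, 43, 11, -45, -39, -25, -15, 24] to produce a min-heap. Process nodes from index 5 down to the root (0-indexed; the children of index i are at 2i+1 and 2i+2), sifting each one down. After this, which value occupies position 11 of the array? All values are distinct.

sift down from index 5: already satisfies heap property
sift down from index 4:
  29 vs smaller child -39 at index 9, swap → [32, -14, -19, 0, -39, -46, 43, 11, -45, 29, -25, -15, 24]
sift down from index 3:
  0 vs smaller child -45 at index 8, swap → [32, -14, -19, -45, -39, -46, 43, 11, 0, 29, -25, -15, 24]
sift down from index 2:
  -19 vs smaller child -46 at index 5, swap → [32, -14, -46, -45, -39, -19, 43, 11, 0, 29, -25, -15, 24]
sift down from index 1:
  -14 vs smaller child -45 at index 3, swap → [32, -45, -46, -14, -39, -19, 43, 11, 0, 29, -25, -15, 24]
sift down from index 0:
  32 vs smaller child -46 at index 2, swap → [-46, -45, 32, -14, -39, -19, 43, 11, 0, 29, -25, -15, 24]
  32 vs smaller child -19 at index 5, swap → [-46, -45, -19, -14, -39, 32, 43, 11, 0, 29, -25, -15, 24]
  32 vs smaller child -15 at index 11, swap → [-46, -45, -19, -14, -39, -15, 43, 11, 0, 29, -25, 32, 24]
resulting array: [-46, -45, -19, -14, -39, -15, 43, 11, 0, 29, -25, 32, 24]

32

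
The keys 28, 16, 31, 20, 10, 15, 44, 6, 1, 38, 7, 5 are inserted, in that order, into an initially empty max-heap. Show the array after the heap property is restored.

Insert 28:
  append 28 at index 0 → [28] (no swap needed)
Insert 16:
  append 16 at index 1 → [28, 16] (no swap needed)
Insert 31:
  append 31 at index 2 → [28, 16, 31]
  31 > parent 28 at index 0, swap → [31, 16, 28]
Insert 20:
  append 20 at index 3 → [31, 16, 28, 20]
  20 > parent 16 at index 1, swap → [31, 20, 28, 16]
Insert 10:
  append 10 at index 4 → [31, 20, 28, 16, 10] (no swap needed)
Insert 15:
  append 15 at index 5 → [31, 20, 28, 16, 10, 15] (no swap needed)
Insert 44:
  append 44 at index 6 → [31, 20, 28, 16, 10, 15, 44]
  44 > parent 28 at index 2, swap → [31, 20, 44, 16, 10, 15, 28]
  44 > parent 31 at index 0, swap → [44, 20, 31, 16, 10, 15, 28]
Insert 6:
  append 6 at index 7 → [44, 20, 31, 16, 10, 15, 28, 6] (no swap needed)
Insert 1:
  append 1 at index 8 → [44, 20, 31, 16, 10, 15, 28, 6, 1] (no swap needed)
Insert 38:
  append 38 at index 9 → [44, 20, 31, 16, 10, 15, 28, 6, 1, 38]
  38 > parent 10 at index 4, swap → [44, 20, 31, 16, 38, 15, 28, 6, 1, 10]
  38 > parent 20 at index 1, swap → [44, 38, 31, 16, 20, 15, 28, 6, 1, 10]
Insert 7:
  append 7 at index 10 → [44, 38, 31, 16, 20, 15, 28, 6, 1, 10, 7] (no swap needed)
Insert 5:
  append 5 at index 11 → [44, 38, 31, 16, 20, 15, 28, 6, 1, 10, 7, 5] (no swap needed)

[44, 38, 31, 16, 20, 15, 28, 6, 1, 10, 7, 5]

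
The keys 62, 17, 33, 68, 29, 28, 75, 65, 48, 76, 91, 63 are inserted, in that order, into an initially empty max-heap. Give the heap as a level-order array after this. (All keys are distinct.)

Insert 62:
  append 62 at index 0 → [62] (no swap needed)
Insert 17:
  append 17 at index 1 → [62, 17] (no swap needed)
Insert 33:
  append 33 at index 2 → [62, 17, 33] (no swap needed)
Insert 68:
  append 68 at index 3 → [62, 17, 33, 68]
  68 > parent 17 at index 1, swap → [62, 68, 33, 17]
  68 > parent 62 at index 0, swap → [68, 62, 33, 17]
Insert 29:
  append 29 at index 4 → [68, 62, 33, 17, 29] (no swap needed)
Insert 28:
  append 28 at index 5 → [68, 62, 33, 17, 29, 28] (no swap needed)
Insert 75:
  append 75 at index 6 → [68, 62, 33, 17, 29, 28, 75]
  75 > parent 33 at index 2, swap → [68, 62, 75, 17, 29, 28, 33]
  75 > parent 68 at index 0, swap → [75, 62, 68, 17, 29, 28, 33]
Insert 65:
  append 65 at index 7 → [75, 62, 68, 17, 29, 28, 33, 65]
  65 > parent 17 at index 3, swap → [75, 62, 68, 65, 29, 28, 33, 17]
  65 > parent 62 at index 1, swap → [75, 65, 68, 62, 29, 28, 33, 17]
Insert 48:
  append 48 at index 8 → [75, 65, 68, 62, 29, 28, 33, 17, 48] (no swap needed)
Insert 76:
  append 76 at index 9 → [75, 65, 68, 62, 29, 28, 33, 17, 48, 76]
  76 > parent 29 at index 4, swap → [75, 65, 68, 62, 76, 28, 33, 17, 48, 29]
  76 > parent 65 at index 1, swap → [75, 76, 68, 62, 65, 28, 33, 17, 48, 29]
  76 > parent 75 at index 0, swap → [76, 75, 68, 62, 65, 28, 33, 17, 48, 29]
Insert 91:
  append 91 at index 10 → [76, 75, 68, 62, 65, 28, 33, 17, 48, 29, 91]
  91 > parent 65 at index 4, swap → [76, 75, 68, 62, 91, 28, 33, 17, 48, 29, 65]
  91 > parent 75 at index 1, swap → [76, 91, 68, 62, 75, 28, 33, 17, 48, 29, 65]
  91 > parent 76 at index 0, swap → [91, 76, 68, 62, 75, 28, 33, 17, 48, 29, 65]
Insert 63:
  append 63 at index 11 → [91, 76, 68, 62, 75, 28, 33, 17, 48, 29, 65, 63]
  63 > parent 28 at index 5, swap → [91, 76, 68, 62, 75, 63, 33, 17, 48, 29, 65, 28]

[91, 76, 68, 62, 75, 63, 33, 17, 48, 29, 65, 28]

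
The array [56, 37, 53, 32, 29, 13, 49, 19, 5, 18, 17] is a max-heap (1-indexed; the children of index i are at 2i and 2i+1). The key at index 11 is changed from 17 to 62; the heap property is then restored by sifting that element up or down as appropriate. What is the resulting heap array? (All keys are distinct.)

set index 11 from 17 to 62 → [56, 37, 53, 32, 29, 13, 49, 19, 5, 18, 62]
62 > parent 29 at index 5, swap → [56, 37, 53, 32, 62, 13, 49, 19, 5, 18, 29]
62 > parent 37 at index 2, swap → [56, 62, 53, 32, 37, 13, 49, 19, 5, 18, 29]
62 > parent 56 at index 1, swap → [62, 56, 53, 32, 37, 13, 49, 19, 5, 18, 29]

[62, 56, 53, 32, 37, 13, 49, 19, 5, 18, 29]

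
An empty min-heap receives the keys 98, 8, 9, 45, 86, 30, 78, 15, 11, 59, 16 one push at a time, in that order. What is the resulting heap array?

Insert 98:
  append 98 at index 0 → [98] (no swap needed)
Insert 8:
  append 8 at index 1 → [98, 8]
  8 < parent 98 at index 0, swap → [8, 98]
Insert 9:
  append 9 at index 2 → [8, 98, 9] (no swap needed)
Insert 45:
  append 45 at index 3 → [8, 98, 9, 45]
  45 < parent 98 at index 1, swap → [8, 45, 9, 98]
Insert 86:
  append 86 at index 4 → [8, 45, 9, 98, 86] (no swap needed)
Insert 30:
  append 30 at index 5 → [8, 45, 9, 98, 86, 30] (no swap needed)
Insert 78:
  append 78 at index 6 → [8, 45, 9, 98, 86, 30, 78] (no swap needed)
Insert 15:
  append 15 at index 7 → [8, 45, 9, 98, 86, 30, 78, 15]
  15 < parent 98 at index 3, swap → [8, 45, 9, 15, 86, 30, 78, 98]
  15 < parent 45 at index 1, swap → [8, 15, 9, 45, 86, 30, 78, 98]
Insert 11:
  append 11 at index 8 → [8, 15, 9, 45, 86, 30, 78, 98, 11]
  11 < parent 45 at index 3, swap → [8, 15, 9, 11, 86, 30, 78, 98, 45]
  11 < parent 15 at index 1, swap → [8, 11, 9, 15, 86, 30, 78, 98, 45]
Insert 59:
  append 59 at index 9 → [8, 11, 9, 15, 86, 30, 78, 98, 45, 59]
  59 < parent 86 at index 4, swap → [8, 11, 9, 15, 59, 30, 78, 98, 45, 86]
Insert 16:
  append 16 at index 10 → [8, 11, 9, 15, 59, 30, 78, 98, 45, 86, 16]
  16 < parent 59 at index 4, swap → [8, 11, 9, 15, 16, 30, 78, 98, 45, 86, 59]

[8, 11, 9, 15, 16, 30, 78, 98, 45, 86, 59]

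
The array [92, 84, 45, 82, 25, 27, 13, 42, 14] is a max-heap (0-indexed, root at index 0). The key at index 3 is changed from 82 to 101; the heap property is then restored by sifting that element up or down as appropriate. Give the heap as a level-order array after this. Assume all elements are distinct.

[101, 92, 45, 84, 25, 27, 13, 42, 14]

set index 3 from 82 to 101 → [92, 84, 45, 101, 25, 27, 13, 42, 14]
101 > parent 84 at index 1, swap → [92, 101, 45, 84, 25, 27, 13, 42, 14]
101 > parent 92 at index 0, swap → [101, 92, 45, 84, 25, 27, 13, 42, 14]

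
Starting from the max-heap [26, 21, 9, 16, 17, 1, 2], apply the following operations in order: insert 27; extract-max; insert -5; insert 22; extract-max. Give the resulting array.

[22, 21, 9, 16, 17, 1, 2, -5]

insert 27:
  append 27 at index 7 → [26, 21, 9, 16, 17, 1, 2, 27]
  27 > parent 16 at index 3, swap → [26, 21, 9, 27, 17, 1, 2, 16]
  27 > parent 21 at index 1, swap → [26, 27, 9, 21, 17, 1, 2, 16]
  27 > parent 26 at index 0, swap → [27, 26, 9, 21, 17, 1, 2, 16]
extract-max → returns 27:
  remove root 27; move last element 16 to root → [16, 26, 9, 21, 17, 1, 2]
  16 vs larger child 26 at index 1, swap → [26, 16, 9, 21, 17, 1, 2]
  16 vs larger child 21 at index 3, swap → [26, 21, 9, 16, 17, 1, 2]
insert -5:
  append -5 at index 7 → [26, 21, 9, 16, 17, 1, 2, -5] (no swap needed)
insert 22:
  append 22 at index 8 → [26, 21, 9, 16, 17, 1, 2, -5, 22]
  22 > parent 16 at index 3, swap → [26, 21, 9, 22, 17, 1, 2, -5, 16]
  22 > parent 21 at index 1, swap → [26, 22, 9, 21, 17, 1, 2, -5, 16]
extract-max → returns 26:
  remove root 26; move last element 16 to root → [16, 22, 9, 21, 17, 1, 2, -5]
  16 vs larger child 22 at index 1, swap → [22, 16, 9, 21, 17, 1, 2, -5]
  16 vs larger child 21 at index 3, swap → [22, 21, 9, 16, 17, 1, 2, -5]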